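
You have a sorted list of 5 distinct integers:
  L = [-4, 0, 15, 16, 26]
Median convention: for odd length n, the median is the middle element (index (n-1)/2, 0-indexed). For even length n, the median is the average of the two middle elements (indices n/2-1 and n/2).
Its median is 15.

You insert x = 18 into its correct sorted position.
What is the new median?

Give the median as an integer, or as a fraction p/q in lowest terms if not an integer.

Old list (sorted, length 5): [-4, 0, 15, 16, 26]
Old median = 15
Insert x = 18
Old length odd (5). Middle was index 2 = 15.
New length even (6). New median = avg of two middle elements.
x = 18: 4 elements are < x, 1 elements are > x.
New sorted list: [-4, 0, 15, 16, 18, 26]
New median = 31/2

Answer: 31/2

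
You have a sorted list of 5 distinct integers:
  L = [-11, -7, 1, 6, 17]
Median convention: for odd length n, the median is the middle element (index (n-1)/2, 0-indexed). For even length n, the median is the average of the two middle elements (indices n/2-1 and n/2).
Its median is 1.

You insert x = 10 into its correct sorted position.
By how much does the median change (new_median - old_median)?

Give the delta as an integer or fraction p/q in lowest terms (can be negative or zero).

Answer: 5/2

Derivation:
Old median = 1
After inserting x = 10: new sorted = [-11, -7, 1, 6, 10, 17]
New median = 7/2
Delta = 7/2 - 1 = 5/2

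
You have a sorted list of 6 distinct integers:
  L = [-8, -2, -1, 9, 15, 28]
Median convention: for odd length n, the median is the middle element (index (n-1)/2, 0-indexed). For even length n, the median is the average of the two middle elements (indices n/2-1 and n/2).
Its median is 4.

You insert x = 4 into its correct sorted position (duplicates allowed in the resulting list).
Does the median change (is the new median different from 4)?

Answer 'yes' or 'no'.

Old median = 4
Insert x = 4
New median = 4
Changed? no

Answer: no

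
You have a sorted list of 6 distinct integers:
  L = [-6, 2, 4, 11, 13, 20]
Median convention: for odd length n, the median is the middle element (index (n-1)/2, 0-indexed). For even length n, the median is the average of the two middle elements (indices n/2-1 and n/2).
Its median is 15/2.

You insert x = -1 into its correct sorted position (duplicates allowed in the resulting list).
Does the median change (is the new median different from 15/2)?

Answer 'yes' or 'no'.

Old median = 15/2
Insert x = -1
New median = 4
Changed? yes

Answer: yes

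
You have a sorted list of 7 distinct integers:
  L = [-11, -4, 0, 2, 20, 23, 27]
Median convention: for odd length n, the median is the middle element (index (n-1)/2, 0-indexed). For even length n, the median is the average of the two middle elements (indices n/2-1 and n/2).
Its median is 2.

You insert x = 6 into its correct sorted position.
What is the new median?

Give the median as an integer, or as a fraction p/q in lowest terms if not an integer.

Old list (sorted, length 7): [-11, -4, 0, 2, 20, 23, 27]
Old median = 2
Insert x = 6
Old length odd (7). Middle was index 3 = 2.
New length even (8). New median = avg of two middle elements.
x = 6: 4 elements are < x, 3 elements are > x.
New sorted list: [-11, -4, 0, 2, 6, 20, 23, 27]
New median = 4

Answer: 4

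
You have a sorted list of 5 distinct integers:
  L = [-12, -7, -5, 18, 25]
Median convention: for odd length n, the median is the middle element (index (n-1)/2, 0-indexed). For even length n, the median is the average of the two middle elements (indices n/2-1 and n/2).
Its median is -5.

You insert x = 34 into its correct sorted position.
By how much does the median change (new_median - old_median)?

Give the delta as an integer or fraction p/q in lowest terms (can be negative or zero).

Answer: 23/2

Derivation:
Old median = -5
After inserting x = 34: new sorted = [-12, -7, -5, 18, 25, 34]
New median = 13/2
Delta = 13/2 - -5 = 23/2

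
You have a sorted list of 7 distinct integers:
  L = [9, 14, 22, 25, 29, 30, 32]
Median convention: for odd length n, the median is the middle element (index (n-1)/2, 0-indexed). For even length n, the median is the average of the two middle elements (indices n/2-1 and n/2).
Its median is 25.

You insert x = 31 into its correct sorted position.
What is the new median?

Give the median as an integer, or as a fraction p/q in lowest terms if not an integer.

Old list (sorted, length 7): [9, 14, 22, 25, 29, 30, 32]
Old median = 25
Insert x = 31
Old length odd (7). Middle was index 3 = 25.
New length even (8). New median = avg of two middle elements.
x = 31: 6 elements are < x, 1 elements are > x.
New sorted list: [9, 14, 22, 25, 29, 30, 31, 32]
New median = 27

Answer: 27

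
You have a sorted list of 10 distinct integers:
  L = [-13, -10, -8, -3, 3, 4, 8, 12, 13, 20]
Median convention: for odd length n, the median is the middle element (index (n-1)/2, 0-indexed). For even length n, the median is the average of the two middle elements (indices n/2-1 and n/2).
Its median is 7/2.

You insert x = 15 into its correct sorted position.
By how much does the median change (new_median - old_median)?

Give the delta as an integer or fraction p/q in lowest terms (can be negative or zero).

Old median = 7/2
After inserting x = 15: new sorted = [-13, -10, -8, -3, 3, 4, 8, 12, 13, 15, 20]
New median = 4
Delta = 4 - 7/2 = 1/2

Answer: 1/2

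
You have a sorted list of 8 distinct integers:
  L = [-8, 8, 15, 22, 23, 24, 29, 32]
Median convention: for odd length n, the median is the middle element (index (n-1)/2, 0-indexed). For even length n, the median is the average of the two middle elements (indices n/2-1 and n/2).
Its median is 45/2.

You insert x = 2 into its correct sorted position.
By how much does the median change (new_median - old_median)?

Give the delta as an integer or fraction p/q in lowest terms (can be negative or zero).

Old median = 45/2
After inserting x = 2: new sorted = [-8, 2, 8, 15, 22, 23, 24, 29, 32]
New median = 22
Delta = 22 - 45/2 = -1/2

Answer: -1/2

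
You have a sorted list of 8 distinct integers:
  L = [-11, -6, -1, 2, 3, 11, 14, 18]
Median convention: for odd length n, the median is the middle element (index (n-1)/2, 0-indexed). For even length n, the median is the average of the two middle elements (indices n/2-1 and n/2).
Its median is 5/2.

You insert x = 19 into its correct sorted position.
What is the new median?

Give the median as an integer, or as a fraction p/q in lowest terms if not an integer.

Answer: 3

Derivation:
Old list (sorted, length 8): [-11, -6, -1, 2, 3, 11, 14, 18]
Old median = 5/2
Insert x = 19
Old length even (8). Middle pair: indices 3,4 = 2,3.
New length odd (9). New median = single middle element.
x = 19: 8 elements are < x, 0 elements are > x.
New sorted list: [-11, -6, -1, 2, 3, 11, 14, 18, 19]
New median = 3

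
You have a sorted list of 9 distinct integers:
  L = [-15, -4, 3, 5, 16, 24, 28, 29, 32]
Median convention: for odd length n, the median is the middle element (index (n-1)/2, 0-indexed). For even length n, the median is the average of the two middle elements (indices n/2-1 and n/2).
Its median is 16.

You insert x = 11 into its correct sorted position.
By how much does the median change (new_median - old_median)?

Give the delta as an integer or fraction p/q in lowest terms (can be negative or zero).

Answer: -5/2

Derivation:
Old median = 16
After inserting x = 11: new sorted = [-15, -4, 3, 5, 11, 16, 24, 28, 29, 32]
New median = 27/2
Delta = 27/2 - 16 = -5/2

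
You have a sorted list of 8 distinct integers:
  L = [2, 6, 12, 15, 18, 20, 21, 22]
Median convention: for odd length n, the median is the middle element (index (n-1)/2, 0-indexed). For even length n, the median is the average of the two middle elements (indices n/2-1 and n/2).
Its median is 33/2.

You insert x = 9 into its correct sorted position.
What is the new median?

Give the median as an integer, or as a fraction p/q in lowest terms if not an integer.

Old list (sorted, length 8): [2, 6, 12, 15, 18, 20, 21, 22]
Old median = 33/2
Insert x = 9
Old length even (8). Middle pair: indices 3,4 = 15,18.
New length odd (9). New median = single middle element.
x = 9: 2 elements are < x, 6 elements are > x.
New sorted list: [2, 6, 9, 12, 15, 18, 20, 21, 22]
New median = 15

Answer: 15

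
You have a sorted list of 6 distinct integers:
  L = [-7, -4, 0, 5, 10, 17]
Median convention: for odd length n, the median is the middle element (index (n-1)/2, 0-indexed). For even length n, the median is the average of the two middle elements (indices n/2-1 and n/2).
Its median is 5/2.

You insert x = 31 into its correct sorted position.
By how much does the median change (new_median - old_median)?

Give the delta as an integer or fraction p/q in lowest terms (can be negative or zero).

Answer: 5/2

Derivation:
Old median = 5/2
After inserting x = 31: new sorted = [-7, -4, 0, 5, 10, 17, 31]
New median = 5
Delta = 5 - 5/2 = 5/2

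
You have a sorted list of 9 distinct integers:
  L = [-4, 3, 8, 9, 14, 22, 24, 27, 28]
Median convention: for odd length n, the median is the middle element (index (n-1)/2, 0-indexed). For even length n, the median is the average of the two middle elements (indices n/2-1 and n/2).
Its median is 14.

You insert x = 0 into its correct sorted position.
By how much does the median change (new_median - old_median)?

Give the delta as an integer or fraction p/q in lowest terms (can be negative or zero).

Old median = 14
After inserting x = 0: new sorted = [-4, 0, 3, 8, 9, 14, 22, 24, 27, 28]
New median = 23/2
Delta = 23/2 - 14 = -5/2

Answer: -5/2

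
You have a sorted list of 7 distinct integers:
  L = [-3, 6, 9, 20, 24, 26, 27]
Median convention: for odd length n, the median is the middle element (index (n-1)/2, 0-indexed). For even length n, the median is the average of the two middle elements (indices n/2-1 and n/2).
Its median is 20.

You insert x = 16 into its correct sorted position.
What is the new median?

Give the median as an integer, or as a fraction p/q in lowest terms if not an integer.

Answer: 18

Derivation:
Old list (sorted, length 7): [-3, 6, 9, 20, 24, 26, 27]
Old median = 20
Insert x = 16
Old length odd (7). Middle was index 3 = 20.
New length even (8). New median = avg of two middle elements.
x = 16: 3 elements are < x, 4 elements are > x.
New sorted list: [-3, 6, 9, 16, 20, 24, 26, 27]
New median = 18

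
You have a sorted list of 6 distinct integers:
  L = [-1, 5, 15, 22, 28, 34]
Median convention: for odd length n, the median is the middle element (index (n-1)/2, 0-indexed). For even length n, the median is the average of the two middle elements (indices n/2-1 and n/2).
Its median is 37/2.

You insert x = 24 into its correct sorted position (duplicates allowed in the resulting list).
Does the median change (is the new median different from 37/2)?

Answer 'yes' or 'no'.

Old median = 37/2
Insert x = 24
New median = 22
Changed? yes

Answer: yes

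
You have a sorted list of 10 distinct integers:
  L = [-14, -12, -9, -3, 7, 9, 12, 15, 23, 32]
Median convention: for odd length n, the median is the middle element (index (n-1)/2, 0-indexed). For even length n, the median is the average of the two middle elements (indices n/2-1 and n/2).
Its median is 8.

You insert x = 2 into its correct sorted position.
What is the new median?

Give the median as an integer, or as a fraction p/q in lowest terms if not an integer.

Answer: 7

Derivation:
Old list (sorted, length 10): [-14, -12, -9, -3, 7, 9, 12, 15, 23, 32]
Old median = 8
Insert x = 2
Old length even (10). Middle pair: indices 4,5 = 7,9.
New length odd (11). New median = single middle element.
x = 2: 4 elements are < x, 6 elements are > x.
New sorted list: [-14, -12, -9, -3, 2, 7, 9, 12, 15, 23, 32]
New median = 7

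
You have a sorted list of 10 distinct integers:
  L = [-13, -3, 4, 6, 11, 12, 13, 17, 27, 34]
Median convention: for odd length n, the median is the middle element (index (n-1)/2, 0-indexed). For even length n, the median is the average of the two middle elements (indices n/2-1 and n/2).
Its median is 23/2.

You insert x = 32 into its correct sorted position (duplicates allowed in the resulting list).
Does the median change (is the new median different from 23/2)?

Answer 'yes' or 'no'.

Old median = 23/2
Insert x = 32
New median = 12
Changed? yes

Answer: yes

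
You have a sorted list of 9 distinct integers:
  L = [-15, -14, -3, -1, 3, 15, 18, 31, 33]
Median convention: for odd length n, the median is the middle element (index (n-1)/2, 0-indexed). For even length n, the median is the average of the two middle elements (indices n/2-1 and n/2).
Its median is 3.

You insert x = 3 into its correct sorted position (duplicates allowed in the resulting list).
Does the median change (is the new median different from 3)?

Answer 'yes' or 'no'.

Old median = 3
Insert x = 3
New median = 3
Changed? no

Answer: no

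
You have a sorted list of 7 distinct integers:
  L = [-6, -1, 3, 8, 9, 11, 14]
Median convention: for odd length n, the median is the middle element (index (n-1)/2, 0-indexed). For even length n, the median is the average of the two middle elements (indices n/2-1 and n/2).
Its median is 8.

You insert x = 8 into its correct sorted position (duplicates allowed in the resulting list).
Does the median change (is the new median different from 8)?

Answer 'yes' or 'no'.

Old median = 8
Insert x = 8
New median = 8
Changed? no

Answer: no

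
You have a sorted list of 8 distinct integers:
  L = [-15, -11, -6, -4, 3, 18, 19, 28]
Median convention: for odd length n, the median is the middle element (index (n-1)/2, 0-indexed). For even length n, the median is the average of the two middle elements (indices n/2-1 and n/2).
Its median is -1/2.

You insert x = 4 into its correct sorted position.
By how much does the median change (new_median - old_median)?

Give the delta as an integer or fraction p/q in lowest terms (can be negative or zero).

Old median = -1/2
After inserting x = 4: new sorted = [-15, -11, -6, -4, 3, 4, 18, 19, 28]
New median = 3
Delta = 3 - -1/2 = 7/2

Answer: 7/2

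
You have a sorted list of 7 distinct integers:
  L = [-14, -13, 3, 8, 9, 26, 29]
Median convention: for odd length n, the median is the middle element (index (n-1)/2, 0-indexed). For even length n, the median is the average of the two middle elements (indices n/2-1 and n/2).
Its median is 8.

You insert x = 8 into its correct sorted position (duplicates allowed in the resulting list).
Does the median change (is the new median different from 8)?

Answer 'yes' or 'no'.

Answer: no

Derivation:
Old median = 8
Insert x = 8
New median = 8
Changed? no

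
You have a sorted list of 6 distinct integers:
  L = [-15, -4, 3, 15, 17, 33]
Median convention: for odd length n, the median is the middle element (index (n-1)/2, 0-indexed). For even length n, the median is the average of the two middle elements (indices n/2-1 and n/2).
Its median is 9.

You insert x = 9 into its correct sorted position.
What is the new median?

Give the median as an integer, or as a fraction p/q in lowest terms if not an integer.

Old list (sorted, length 6): [-15, -4, 3, 15, 17, 33]
Old median = 9
Insert x = 9
Old length even (6). Middle pair: indices 2,3 = 3,15.
New length odd (7). New median = single middle element.
x = 9: 3 elements are < x, 3 elements are > x.
New sorted list: [-15, -4, 3, 9, 15, 17, 33]
New median = 9

Answer: 9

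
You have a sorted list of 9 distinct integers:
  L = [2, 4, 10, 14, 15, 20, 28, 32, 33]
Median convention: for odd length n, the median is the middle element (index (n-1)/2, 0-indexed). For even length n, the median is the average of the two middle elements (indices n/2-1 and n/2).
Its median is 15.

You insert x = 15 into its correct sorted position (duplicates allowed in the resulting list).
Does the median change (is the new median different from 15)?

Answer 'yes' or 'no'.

Old median = 15
Insert x = 15
New median = 15
Changed? no

Answer: no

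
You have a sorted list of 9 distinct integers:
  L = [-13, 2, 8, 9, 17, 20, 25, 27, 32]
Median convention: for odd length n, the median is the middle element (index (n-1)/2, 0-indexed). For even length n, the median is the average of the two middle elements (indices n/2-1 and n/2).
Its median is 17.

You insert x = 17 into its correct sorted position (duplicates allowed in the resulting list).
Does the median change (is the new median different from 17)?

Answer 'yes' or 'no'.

Old median = 17
Insert x = 17
New median = 17
Changed? no

Answer: no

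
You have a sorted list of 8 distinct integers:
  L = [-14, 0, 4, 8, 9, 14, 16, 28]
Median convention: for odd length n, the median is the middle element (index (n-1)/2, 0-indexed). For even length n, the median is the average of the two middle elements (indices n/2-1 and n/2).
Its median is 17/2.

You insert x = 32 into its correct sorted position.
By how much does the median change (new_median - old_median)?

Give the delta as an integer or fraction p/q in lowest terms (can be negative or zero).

Answer: 1/2

Derivation:
Old median = 17/2
After inserting x = 32: new sorted = [-14, 0, 4, 8, 9, 14, 16, 28, 32]
New median = 9
Delta = 9 - 17/2 = 1/2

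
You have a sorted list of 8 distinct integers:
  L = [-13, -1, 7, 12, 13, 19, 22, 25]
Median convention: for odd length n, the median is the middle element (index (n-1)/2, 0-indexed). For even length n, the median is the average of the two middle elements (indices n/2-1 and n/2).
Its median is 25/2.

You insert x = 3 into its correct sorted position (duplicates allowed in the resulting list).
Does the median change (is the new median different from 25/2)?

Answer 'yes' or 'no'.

Answer: yes

Derivation:
Old median = 25/2
Insert x = 3
New median = 12
Changed? yes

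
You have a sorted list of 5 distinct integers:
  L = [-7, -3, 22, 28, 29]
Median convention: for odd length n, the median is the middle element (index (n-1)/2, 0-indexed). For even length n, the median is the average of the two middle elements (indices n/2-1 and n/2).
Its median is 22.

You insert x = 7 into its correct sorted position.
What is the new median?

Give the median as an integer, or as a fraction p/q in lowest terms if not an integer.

Answer: 29/2

Derivation:
Old list (sorted, length 5): [-7, -3, 22, 28, 29]
Old median = 22
Insert x = 7
Old length odd (5). Middle was index 2 = 22.
New length even (6). New median = avg of two middle elements.
x = 7: 2 elements are < x, 3 elements are > x.
New sorted list: [-7, -3, 7, 22, 28, 29]
New median = 29/2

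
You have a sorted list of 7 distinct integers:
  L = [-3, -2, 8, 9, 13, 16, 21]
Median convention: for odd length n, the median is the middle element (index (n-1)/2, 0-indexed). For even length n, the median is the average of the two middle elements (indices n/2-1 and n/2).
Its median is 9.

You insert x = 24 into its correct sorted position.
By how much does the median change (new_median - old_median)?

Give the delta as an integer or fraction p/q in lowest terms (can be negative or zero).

Old median = 9
After inserting x = 24: new sorted = [-3, -2, 8, 9, 13, 16, 21, 24]
New median = 11
Delta = 11 - 9 = 2

Answer: 2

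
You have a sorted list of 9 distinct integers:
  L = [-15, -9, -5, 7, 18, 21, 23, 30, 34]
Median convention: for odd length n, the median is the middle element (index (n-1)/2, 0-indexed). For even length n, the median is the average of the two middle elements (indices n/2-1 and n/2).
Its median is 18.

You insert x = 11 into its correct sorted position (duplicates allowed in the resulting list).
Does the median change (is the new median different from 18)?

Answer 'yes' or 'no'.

Answer: yes

Derivation:
Old median = 18
Insert x = 11
New median = 29/2
Changed? yes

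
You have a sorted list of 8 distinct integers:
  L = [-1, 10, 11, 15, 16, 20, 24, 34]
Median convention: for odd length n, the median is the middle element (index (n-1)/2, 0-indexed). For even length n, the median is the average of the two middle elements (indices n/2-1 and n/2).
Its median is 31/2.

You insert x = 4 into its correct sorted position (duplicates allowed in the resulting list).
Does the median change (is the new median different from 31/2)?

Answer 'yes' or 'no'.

Answer: yes

Derivation:
Old median = 31/2
Insert x = 4
New median = 15
Changed? yes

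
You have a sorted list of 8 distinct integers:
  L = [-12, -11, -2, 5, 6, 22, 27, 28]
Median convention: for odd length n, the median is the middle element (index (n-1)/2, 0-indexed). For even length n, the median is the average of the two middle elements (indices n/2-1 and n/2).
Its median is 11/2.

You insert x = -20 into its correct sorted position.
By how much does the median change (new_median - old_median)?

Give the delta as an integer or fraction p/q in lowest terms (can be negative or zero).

Answer: -1/2

Derivation:
Old median = 11/2
After inserting x = -20: new sorted = [-20, -12, -11, -2, 5, 6, 22, 27, 28]
New median = 5
Delta = 5 - 11/2 = -1/2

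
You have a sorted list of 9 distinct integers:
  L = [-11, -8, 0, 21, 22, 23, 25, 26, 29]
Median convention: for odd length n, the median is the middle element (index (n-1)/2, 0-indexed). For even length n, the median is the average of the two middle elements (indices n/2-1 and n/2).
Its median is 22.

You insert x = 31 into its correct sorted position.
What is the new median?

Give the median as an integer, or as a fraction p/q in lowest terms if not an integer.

Answer: 45/2

Derivation:
Old list (sorted, length 9): [-11, -8, 0, 21, 22, 23, 25, 26, 29]
Old median = 22
Insert x = 31
Old length odd (9). Middle was index 4 = 22.
New length even (10). New median = avg of two middle elements.
x = 31: 9 elements are < x, 0 elements are > x.
New sorted list: [-11, -8, 0, 21, 22, 23, 25, 26, 29, 31]
New median = 45/2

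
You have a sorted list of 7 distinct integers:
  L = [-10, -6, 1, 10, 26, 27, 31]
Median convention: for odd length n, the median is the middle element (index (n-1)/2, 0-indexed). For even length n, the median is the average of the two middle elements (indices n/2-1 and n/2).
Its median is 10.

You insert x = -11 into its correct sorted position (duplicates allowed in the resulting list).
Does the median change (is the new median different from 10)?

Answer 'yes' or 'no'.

Answer: yes

Derivation:
Old median = 10
Insert x = -11
New median = 11/2
Changed? yes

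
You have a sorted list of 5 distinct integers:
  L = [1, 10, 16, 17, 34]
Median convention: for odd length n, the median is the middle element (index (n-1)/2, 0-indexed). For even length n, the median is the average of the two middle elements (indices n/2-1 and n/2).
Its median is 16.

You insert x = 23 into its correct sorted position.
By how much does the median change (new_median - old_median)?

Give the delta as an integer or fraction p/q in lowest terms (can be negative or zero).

Answer: 1/2

Derivation:
Old median = 16
After inserting x = 23: new sorted = [1, 10, 16, 17, 23, 34]
New median = 33/2
Delta = 33/2 - 16 = 1/2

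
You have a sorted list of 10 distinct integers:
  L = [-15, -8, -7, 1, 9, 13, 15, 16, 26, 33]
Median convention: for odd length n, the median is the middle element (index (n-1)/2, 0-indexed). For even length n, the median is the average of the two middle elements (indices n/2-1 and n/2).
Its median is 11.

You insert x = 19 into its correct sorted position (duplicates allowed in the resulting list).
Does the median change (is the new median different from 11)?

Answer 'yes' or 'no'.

Old median = 11
Insert x = 19
New median = 13
Changed? yes

Answer: yes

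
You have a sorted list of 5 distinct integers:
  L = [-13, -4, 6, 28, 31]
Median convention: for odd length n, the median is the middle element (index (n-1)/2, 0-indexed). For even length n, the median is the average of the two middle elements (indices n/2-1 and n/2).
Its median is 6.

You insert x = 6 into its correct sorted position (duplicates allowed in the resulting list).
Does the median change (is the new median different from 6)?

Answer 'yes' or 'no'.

Old median = 6
Insert x = 6
New median = 6
Changed? no

Answer: no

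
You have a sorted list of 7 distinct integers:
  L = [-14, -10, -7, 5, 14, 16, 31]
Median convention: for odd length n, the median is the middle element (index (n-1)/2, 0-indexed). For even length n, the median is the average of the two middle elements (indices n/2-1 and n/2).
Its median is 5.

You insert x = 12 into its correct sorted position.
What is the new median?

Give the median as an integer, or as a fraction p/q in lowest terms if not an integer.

Old list (sorted, length 7): [-14, -10, -7, 5, 14, 16, 31]
Old median = 5
Insert x = 12
Old length odd (7). Middle was index 3 = 5.
New length even (8). New median = avg of two middle elements.
x = 12: 4 elements are < x, 3 elements are > x.
New sorted list: [-14, -10, -7, 5, 12, 14, 16, 31]
New median = 17/2

Answer: 17/2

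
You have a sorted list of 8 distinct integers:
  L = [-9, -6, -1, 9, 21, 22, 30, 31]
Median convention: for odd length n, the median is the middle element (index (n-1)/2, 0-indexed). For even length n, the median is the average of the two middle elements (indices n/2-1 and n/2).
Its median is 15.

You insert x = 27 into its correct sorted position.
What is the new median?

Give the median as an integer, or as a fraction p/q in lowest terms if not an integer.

Answer: 21

Derivation:
Old list (sorted, length 8): [-9, -6, -1, 9, 21, 22, 30, 31]
Old median = 15
Insert x = 27
Old length even (8). Middle pair: indices 3,4 = 9,21.
New length odd (9). New median = single middle element.
x = 27: 6 elements are < x, 2 elements are > x.
New sorted list: [-9, -6, -1, 9, 21, 22, 27, 30, 31]
New median = 21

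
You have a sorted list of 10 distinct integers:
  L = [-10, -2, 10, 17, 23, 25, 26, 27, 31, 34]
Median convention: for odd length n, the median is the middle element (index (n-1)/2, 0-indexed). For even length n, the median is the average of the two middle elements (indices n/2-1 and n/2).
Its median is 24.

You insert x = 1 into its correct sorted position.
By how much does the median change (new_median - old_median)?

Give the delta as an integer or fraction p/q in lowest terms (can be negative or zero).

Answer: -1

Derivation:
Old median = 24
After inserting x = 1: new sorted = [-10, -2, 1, 10, 17, 23, 25, 26, 27, 31, 34]
New median = 23
Delta = 23 - 24 = -1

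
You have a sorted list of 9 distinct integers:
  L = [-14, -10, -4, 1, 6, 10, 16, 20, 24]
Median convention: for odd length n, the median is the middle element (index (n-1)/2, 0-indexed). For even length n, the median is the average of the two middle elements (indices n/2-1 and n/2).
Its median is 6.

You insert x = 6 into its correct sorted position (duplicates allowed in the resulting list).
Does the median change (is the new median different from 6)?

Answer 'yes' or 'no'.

Answer: no

Derivation:
Old median = 6
Insert x = 6
New median = 6
Changed? no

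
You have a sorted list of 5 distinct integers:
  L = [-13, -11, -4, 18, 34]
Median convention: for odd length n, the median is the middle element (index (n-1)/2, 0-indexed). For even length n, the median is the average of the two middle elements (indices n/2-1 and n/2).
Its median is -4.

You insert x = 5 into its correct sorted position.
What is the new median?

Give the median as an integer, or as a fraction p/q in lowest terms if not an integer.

Answer: 1/2

Derivation:
Old list (sorted, length 5): [-13, -11, -4, 18, 34]
Old median = -4
Insert x = 5
Old length odd (5). Middle was index 2 = -4.
New length even (6). New median = avg of two middle elements.
x = 5: 3 elements are < x, 2 elements are > x.
New sorted list: [-13, -11, -4, 5, 18, 34]
New median = 1/2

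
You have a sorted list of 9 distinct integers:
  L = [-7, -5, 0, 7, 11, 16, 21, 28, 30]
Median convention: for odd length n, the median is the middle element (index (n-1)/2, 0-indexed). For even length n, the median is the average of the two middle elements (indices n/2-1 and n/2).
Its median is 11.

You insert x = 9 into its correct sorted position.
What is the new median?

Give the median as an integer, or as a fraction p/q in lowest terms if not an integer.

Answer: 10

Derivation:
Old list (sorted, length 9): [-7, -5, 0, 7, 11, 16, 21, 28, 30]
Old median = 11
Insert x = 9
Old length odd (9). Middle was index 4 = 11.
New length even (10). New median = avg of two middle elements.
x = 9: 4 elements are < x, 5 elements are > x.
New sorted list: [-7, -5, 0, 7, 9, 11, 16, 21, 28, 30]
New median = 10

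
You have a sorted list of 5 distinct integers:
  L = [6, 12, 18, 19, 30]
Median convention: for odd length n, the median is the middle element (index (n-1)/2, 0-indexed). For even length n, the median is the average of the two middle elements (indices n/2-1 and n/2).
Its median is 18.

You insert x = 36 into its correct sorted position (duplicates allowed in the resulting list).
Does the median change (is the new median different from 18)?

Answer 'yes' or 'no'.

Answer: yes

Derivation:
Old median = 18
Insert x = 36
New median = 37/2
Changed? yes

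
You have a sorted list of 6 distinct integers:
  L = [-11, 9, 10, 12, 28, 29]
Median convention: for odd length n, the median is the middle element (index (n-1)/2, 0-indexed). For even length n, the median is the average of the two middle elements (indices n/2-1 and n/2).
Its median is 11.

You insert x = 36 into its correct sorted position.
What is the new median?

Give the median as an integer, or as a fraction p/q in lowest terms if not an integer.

Answer: 12

Derivation:
Old list (sorted, length 6): [-11, 9, 10, 12, 28, 29]
Old median = 11
Insert x = 36
Old length even (6). Middle pair: indices 2,3 = 10,12.
New length odd (7). New median = single middle element.
x = 36: 6 elements are < x, 0 elements are > x.
New sorted list: [-11, 9, 10, 12, 28, 29, 36]
New median = 12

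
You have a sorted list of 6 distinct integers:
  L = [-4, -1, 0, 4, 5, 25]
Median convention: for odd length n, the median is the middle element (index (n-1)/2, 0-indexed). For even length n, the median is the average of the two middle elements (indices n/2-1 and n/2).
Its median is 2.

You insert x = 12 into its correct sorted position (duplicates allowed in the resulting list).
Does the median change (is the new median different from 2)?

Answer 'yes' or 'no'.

Old median = 2
Insert x = 12
New median = 4
Changed? yes

Answer: yes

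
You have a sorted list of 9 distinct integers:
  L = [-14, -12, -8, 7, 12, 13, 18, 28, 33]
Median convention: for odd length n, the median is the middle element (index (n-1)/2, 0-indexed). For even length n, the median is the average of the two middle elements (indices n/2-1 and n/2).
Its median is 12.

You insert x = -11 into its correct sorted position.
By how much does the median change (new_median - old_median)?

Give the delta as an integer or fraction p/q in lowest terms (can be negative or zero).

Old median = 12
After inserting x = -11: new sorted = [-14, -12, -11, -8, 7, 12, 13, 18, 28, 33]
New median = 19/2
Delta = 19/2 - 12 = -5/2

Answer: -5/2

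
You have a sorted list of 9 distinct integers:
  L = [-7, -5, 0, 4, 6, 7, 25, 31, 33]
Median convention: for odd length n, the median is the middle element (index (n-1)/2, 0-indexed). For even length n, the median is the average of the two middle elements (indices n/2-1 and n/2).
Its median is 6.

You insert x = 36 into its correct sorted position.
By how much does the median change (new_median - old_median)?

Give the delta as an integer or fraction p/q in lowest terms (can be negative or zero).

Answer: 1/2

Derivation:
Old median = 6
After inserting x = 36: new sorted = [-7, -5, 0, 4, 6, 7, 25, 31, 33, 36]
New median = 13/2
Delta = 13/2 - 6 = 1/2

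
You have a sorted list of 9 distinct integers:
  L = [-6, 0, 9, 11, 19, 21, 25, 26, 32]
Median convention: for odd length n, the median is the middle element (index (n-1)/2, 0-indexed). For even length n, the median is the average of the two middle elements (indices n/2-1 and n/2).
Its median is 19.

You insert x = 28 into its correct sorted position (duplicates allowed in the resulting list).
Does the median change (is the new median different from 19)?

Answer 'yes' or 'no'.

Old median = 19
Insert x = 28
New median = 20
Changed? yes

Answer: yes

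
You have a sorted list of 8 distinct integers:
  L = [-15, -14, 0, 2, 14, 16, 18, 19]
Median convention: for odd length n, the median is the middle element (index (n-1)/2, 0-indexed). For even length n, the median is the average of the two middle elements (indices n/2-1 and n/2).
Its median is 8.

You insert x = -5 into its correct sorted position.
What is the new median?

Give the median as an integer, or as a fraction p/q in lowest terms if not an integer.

Old list (sorted, length 8): [-15, -14, 0, 2, 14, 16, 18, 19]
Old median = 8
Insert x = -5
Old length even (8). Middle pair: indices 3,4 = 2,14.
New length odd (9). New median = single middle element.
x = -5: 2 elements are < x, 6 elements are > x.
New sorted list: [-15, -14, -5, 0, 2, 14, 16, 18, 19]
New median = 2

Answer: 2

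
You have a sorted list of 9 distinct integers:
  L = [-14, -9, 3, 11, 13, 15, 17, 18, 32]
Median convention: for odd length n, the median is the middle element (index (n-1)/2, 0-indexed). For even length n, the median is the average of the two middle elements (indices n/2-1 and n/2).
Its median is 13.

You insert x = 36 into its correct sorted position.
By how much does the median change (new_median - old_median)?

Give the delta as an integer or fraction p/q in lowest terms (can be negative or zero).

Answer: 1

Derivation:
Old median = 13
After inserting x = 36: new sorted = [-14, -9, 3, 11, 13, 15, 17, 18, 32, 36]
New median = 14
Delta = 14 - 13 = 1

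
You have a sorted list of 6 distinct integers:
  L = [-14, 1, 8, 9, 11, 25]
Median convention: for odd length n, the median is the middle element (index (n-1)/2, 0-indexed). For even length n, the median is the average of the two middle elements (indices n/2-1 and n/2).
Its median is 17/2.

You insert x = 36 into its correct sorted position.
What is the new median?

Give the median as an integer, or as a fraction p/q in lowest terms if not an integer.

Old list (sorted, length 6): [-14, 1, 8, 9, 11, 25]
Old median = 17/2
Insert x = 36
Old length even (6). Middle pair: indices 2,3 = 8,9.
New length odd (7). New median = single middle element.
x = 36: 6 elements are < x, 0 elements are > x.
New sorted list: [-14, 1, 8, 9, 11, 25, 36]
New median = 9

Answer: 9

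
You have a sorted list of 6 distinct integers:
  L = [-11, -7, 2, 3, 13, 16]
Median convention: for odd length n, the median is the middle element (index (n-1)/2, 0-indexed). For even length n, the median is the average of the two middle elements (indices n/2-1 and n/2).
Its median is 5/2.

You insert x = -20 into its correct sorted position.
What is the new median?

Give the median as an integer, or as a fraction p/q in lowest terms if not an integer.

Answer: 2

Derivation:
Old list (sorted, length 6): [-11, -7, 2, 3, 13, 16]
Old median = 5/2
Insert x = -20
Old length even (6). Middle pair: indices 2,3 = 2,3.
New length odd (7). New median = single middle element.
x = -20: 0 elements are < x, 6 elements are > x.
New sorted list: [-20, -11, -7, 2, 3, 13, 16]
New median = 2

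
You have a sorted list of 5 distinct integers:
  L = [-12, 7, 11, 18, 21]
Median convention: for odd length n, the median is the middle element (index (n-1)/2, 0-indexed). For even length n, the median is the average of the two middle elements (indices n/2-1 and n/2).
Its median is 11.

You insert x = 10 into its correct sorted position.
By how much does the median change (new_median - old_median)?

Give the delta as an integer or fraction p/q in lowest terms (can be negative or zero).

Answer: -1/2

Derivation:
Old median = 11
After inserting x = 10: new sorted = [-12, 7, 10, 11, 18, 21]
New median = 21/2
Delta = 21/2 - 11 = -1/2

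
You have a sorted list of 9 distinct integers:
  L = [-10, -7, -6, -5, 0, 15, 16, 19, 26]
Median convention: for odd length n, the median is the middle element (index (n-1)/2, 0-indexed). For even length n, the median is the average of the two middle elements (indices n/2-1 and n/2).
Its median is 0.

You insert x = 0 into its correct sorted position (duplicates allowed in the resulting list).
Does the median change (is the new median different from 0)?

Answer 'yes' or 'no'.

Old median = 0
Insert x = 0
New median = 0
Changed? no

Answer: no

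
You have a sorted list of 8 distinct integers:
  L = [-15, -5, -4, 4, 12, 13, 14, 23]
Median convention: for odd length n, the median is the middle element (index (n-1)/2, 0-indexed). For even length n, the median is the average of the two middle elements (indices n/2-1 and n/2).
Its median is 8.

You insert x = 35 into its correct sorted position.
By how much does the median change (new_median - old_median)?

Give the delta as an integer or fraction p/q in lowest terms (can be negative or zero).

Old median = 8
After inserting x = 35: new sorted = [-15, -5, -4, 4, 12, 13, 14, 23, 35]
New median = 12
Delta = 12 - 8 = 4

Answer: 4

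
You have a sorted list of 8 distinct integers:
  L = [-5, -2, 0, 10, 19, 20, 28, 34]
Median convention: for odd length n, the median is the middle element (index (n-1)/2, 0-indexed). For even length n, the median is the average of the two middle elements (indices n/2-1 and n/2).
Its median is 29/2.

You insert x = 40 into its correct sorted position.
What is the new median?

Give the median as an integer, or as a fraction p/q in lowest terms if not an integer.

Old list (sorted, length 8): [-5, -2, 0, 10, 19, 20, 28, 34]
Old median = 29/2
Insert x = 40
Old length even (8). Middle pair: indices 3,4 = 10,19.
New length odd (9). New median = single middle element.
x = 40: 8 elements are < x, 0 elements are > x.
New sorted list: [-5, -2, 0, 10, 19, 20, 28, 34, 40]
New median = 19

Answer: 19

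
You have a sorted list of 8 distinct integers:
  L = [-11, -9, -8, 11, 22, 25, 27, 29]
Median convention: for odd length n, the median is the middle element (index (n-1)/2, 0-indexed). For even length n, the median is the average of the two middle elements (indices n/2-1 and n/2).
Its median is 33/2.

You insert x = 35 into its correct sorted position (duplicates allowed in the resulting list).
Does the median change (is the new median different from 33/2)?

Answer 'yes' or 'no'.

Old median = 33/2
Insert x = 35
New median = 22
Changed? yes

Answer: yes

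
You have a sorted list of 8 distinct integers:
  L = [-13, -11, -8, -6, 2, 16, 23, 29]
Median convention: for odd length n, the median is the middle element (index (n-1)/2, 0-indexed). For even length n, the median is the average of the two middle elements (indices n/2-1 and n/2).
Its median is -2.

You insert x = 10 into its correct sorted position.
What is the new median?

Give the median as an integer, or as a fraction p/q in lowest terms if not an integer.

Old list (sorted, length 8): [-13, -11, -8, -6, 2, 16, 23, 29]
Old median = -2
Insert x = 10
Old length even (8). Middle pair: indices 3,4 = -6,2.
New length odd (9). New median = single middle element.
x = 10: 5 elements are < x, 3 elements are > x.
New sorted list: [-13, -11, -8, -6, 2, 10, 16, 23, 29]
New median = 2

Answer: 2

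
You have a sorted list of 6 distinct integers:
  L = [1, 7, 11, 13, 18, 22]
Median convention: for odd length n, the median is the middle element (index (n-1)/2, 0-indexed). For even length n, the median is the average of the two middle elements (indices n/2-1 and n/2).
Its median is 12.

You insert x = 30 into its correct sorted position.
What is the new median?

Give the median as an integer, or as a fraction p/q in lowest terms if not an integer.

Answer: 13

Derivation:
Old list (sorted, length 6): [1, 7, 11, 13, 18, 22]
Old median = 12
Insert x = 30
Old length even (6). Middle pair: indices 2,3 = 11,13.
New length odd (7). New median = single middle element.
x = 30: 6 elements are < x, 0 elements are > x.
New sorted list: [1, 7, 11, 13, 18, 22, 30]
New median = 13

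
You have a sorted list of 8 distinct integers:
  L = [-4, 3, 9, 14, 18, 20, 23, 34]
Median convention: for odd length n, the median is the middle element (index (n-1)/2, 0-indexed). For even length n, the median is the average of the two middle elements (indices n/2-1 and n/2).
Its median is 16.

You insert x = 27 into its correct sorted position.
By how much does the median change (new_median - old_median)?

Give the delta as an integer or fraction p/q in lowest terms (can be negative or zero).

Old median = 16
After inserting x = 27: new sorted = [-4, 3, 9, 14, 18, 20, 23, 27, 34]
New median = 18
Delta = 18 - 16 = 2

Answer: 2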